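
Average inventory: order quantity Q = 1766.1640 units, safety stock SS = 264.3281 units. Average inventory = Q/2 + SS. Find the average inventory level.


Q/2 = 883.0820
Avg = 883.0820 + 264.3281 = 1147.4101

1147.4101 units


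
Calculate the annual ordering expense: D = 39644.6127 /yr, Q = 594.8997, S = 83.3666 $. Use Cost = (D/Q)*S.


Number of orders = D/Q = 66.6408
Cost = 66.6408 * 83.3666 = 5555.6198

5555.6198 $/yr


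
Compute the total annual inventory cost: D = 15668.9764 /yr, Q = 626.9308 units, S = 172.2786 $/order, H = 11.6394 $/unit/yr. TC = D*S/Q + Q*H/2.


Ordering cost = D*S/Q = 4305.7851
Holding cost = Q*H/2 = 3648.5492
TC = 4305.7851 + 3648.5492 = 7954.3343

7954.3343 $/yr


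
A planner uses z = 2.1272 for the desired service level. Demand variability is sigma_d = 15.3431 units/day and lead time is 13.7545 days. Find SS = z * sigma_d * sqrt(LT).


sqrt(LT) = sqrt(13.7545) = 3.7087
SS = 2.1272 * 15.3431 * 3.7087 = 121.0442

121.0442 units


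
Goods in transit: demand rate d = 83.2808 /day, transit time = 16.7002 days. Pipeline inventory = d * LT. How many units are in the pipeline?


Pipeline = 83.2808 * 16.7002 = 1390.8060

1390.8060 units


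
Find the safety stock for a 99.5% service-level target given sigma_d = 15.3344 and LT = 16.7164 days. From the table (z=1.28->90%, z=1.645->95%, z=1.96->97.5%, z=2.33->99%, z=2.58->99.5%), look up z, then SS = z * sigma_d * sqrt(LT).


From the table, SL = 99.5% corresponds to z = 2.58
sqrt(LT) = sqrt(16.7164) = 4.0886
SS = 2.58 * 15.3344 * 4.0886 = 161.7551

161.7551 units


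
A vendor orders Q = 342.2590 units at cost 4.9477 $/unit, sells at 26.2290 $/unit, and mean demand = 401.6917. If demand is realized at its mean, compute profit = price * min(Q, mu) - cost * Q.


Sales at mu = min(342.2590, 401.6917) = 342.2590
Revenue = 26.2290 * 342.2590 = 8977.1113
Total cost = 4.9477 * 342.2590 = 1693.3949
Profit = 8977.1113 - 1693.3949 = 7283.7165

7283.7165 $


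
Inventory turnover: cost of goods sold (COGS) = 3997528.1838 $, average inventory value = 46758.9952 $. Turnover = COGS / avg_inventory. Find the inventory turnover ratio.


Turnover = 3997528.1838 / 46758.9952 = 85.4922

85.4922


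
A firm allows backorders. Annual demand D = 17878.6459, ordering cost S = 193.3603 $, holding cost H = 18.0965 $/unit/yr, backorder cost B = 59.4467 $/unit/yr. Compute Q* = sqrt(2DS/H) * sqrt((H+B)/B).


sqrt(2DS/H) = 618.1141
sqrt((H+B)/B) = 1.1421
Q* = 618.1141 * 1.1421 = 705.9544

705.9544 units


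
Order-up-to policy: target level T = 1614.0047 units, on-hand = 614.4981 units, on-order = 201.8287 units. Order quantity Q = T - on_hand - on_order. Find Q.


Inventory position = OH + OO = 614.4981 + 201.8287 = 816.3268
Q = 1614.0047 - 816.3268 = 797.6779

797.6779 units


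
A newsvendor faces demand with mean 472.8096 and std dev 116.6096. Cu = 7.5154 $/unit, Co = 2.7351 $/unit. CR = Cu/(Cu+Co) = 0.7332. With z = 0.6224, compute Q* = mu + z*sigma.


CR = Cu/(Cu+Co) = 7.5154/(7.5154+2.7351) = 0.7332
z = 0.6224
Q* = 472.8096 + 0.6224 * 116.6096 = 545.3874

545.3874 units


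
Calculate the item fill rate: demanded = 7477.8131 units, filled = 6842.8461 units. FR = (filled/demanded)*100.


FR = 6842.8461 / 7477.8131 * 100 = 91.5087

91.5087%


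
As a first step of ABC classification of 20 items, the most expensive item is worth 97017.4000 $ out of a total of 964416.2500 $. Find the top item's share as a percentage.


Top item = 97017.4000
Total = 964416.2500
Percentage = 97017.4000 / 964416.2500 * 100 = 10.0597

10.0597%


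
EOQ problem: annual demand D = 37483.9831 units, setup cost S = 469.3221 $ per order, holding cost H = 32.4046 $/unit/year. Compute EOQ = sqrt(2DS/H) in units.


2*D*S = 2 * 37483.9831 * 469.3221 = 35184123.3297
2*D*S/H = 1085775.5791
EOQ = sqrt(1085775.5791) = 1042.0056

1042.0056 units


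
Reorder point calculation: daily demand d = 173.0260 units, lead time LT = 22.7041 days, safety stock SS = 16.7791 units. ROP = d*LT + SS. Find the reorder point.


d*LT = 173.0260 * 22.7041 = 3928.3996
ROP = 3928.3996 + 16.7791 = 3945.1787

3945.1787 units


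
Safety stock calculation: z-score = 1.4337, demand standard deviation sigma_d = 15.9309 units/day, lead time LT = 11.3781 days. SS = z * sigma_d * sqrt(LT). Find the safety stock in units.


sqrt(LT) = sqrt(11.3781) = 3.3731
SS = 1.4337 * 15.9309 * 3.3731 = 77.0431

77.0431 units


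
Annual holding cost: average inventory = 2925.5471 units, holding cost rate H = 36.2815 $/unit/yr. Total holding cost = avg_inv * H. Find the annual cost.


Cost = 2925.5471 * 36.2815 = 106143.2371

106143.2371 $/yr


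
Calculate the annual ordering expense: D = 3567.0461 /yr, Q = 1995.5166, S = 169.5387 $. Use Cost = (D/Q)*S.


Number of orders = D/Q = 1.7875
Cost = 1.7875 * 169.5387 = 303.0555

303.0555 $/yr


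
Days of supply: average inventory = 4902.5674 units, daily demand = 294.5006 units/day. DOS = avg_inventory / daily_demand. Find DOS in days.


DOS = 4902.5674 / 294.5006 = 16.6471

16.6471 days


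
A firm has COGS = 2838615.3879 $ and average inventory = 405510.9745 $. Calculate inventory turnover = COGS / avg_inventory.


Turnover = 2838615.3879 / 405510.9745 = 7.0001

7.0001


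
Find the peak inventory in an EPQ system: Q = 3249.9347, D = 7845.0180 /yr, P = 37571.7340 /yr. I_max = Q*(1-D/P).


D/P = 0.2088
1 - D/P = 0.7912
I_max = 3249.9347 * 0.7912 = 2571.3449

2571.3449 units


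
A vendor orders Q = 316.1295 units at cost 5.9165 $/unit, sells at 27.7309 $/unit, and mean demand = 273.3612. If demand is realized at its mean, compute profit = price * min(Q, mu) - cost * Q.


Sales at mu = min(316.1295, 273.3612) = 273.3612
Revenue = 27.7309 * 273.3612 = 7580.5521
Total cost = 5.9165 * 316.1295 = 1870.3802
Profit = 7580.5521 - 1870.3802 = 5710.1719

5710.1719 $


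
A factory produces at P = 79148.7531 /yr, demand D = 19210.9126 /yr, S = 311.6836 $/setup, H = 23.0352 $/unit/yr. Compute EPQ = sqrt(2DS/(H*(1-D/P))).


1 - D/P = 1 - 0.2427 = 0.7573
H*(1-D/P) = 17.4441
2DS = 11975452.7969
EPQ = sqrt(686503.7939) = 828.5552

828.5552 units


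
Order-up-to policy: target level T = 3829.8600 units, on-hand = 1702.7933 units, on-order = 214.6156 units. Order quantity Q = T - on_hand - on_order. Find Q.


Inventory position = OH + OO = 1702.7933 + 214.6156 = 1917.4089
Q = 3829.8600 - 1917.4089 = 1912.4511

1912.4511 units


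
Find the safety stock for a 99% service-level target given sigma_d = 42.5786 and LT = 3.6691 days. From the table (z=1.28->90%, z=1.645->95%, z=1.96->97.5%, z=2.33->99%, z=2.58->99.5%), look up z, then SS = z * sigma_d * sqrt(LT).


From the table, SL = 99% corresponds to z = 2.33
sqrt(LT) = sqrt(3.6691) = 1.9155
SS = 2.33 * 42.5786 * 1.9155 = 190.0321

190.0321 units


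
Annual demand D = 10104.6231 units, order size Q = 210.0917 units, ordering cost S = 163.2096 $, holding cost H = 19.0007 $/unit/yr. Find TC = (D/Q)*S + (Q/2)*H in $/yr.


Ordering cost = D*S/Q = 7849.7699
Holding cost = Q*H/2 = 1995.9447
TC = 7849.7699 + 1995.9447 = 9845.7145

9845.7145 $/yr


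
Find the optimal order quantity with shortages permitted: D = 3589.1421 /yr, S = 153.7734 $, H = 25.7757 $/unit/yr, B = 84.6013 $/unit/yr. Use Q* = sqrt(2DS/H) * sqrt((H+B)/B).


sqrt(2DS/H) = 206.9406
sqrt((H+B)/B) = 1.1422
Q* = 206.9406 * 1.1422 = 236.3722

236.3722 units


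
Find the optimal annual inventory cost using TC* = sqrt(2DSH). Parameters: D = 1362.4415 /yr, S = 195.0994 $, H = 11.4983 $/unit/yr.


2*D*S*H = 6112761.1821
TC* = sqrt(6112761.1821) = 2472.3999

2472.3999 $/yr


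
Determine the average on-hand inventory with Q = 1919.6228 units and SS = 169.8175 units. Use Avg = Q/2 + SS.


Q/2 = 959.8114
Avg = 959.8114 + 169.8175 = 1129.6289

1129.6289 units


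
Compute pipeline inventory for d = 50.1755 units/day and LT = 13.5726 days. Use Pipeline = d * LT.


Pipeline = 50.1755 * 13.5726 = 681.0120

681.0120 units


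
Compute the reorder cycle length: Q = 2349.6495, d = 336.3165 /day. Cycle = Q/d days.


Cycle = 2349.6495 / 336.3165 = 6.9864

6.9864 days


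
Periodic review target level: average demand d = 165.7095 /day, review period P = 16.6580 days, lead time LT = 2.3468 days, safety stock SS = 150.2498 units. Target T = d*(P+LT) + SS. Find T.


P + LT = 19.0048
d*(P+LT) = 165.7095 * 19.0048 = 3149.2759
T = 3149.2759 + 150.2498 = 3299.5257

3299.5257 units


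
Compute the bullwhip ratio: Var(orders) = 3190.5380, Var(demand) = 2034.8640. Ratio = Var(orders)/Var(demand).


BW = 3190.5380 / 2034.8640 = 1.5679

1.5679


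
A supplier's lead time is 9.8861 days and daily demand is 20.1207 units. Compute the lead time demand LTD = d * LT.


LTD = 20.1207 * 9.8861 = 198.9153

198.9153 units


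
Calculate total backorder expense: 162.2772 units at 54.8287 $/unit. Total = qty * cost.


Total = 162.2772 * 54.8287 = 8897.4479

8897.4479 $


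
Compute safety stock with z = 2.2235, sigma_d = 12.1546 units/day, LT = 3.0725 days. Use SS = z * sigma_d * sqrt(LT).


sqrt(LT) = sqrt(3.0725) = 1.7529
SS = 2.2235 * 12.1546 * 1.7529 = 47.3722

47.3722 units


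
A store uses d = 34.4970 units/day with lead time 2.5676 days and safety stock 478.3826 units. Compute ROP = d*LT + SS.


d*LT = 34.4970 * 2.5676 = 88.5745
ROP = 88.5745 + 478.3826 = 566.9571

566.9571 units


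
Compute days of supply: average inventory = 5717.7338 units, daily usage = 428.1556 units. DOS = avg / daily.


DOS = 5717.7338 / 428.1556 = 13.3543

13.3543 days


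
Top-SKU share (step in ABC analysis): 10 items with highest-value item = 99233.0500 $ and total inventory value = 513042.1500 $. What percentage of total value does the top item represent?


Top item = 99233.0500
Total = 513042.1500
Percentage = 99233.0500 / 513042.1500 * 100 = 19.3421

19.3421%


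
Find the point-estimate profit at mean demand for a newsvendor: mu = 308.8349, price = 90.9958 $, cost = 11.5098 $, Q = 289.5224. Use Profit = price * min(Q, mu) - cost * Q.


Sales at mu = min(289.5224, 308.8349) = 289.5224
Revenue = 90.9958 * 289.5224 = 26345.3224
Total cost = 11.5098 * 289.5224 = 3332.3449
Profit = 26345.3224 - 3332.3449 = 23012.9775

23012.9775 $


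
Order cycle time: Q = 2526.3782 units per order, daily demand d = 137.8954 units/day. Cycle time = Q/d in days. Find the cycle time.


Cycle = 2526.3782 / 137.8954 = 18.3210

18.3210 days


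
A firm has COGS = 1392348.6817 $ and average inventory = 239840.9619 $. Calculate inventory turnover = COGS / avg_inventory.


Turnover = 1392348.6817 / 239840.9619 = 5.8053

5.8053


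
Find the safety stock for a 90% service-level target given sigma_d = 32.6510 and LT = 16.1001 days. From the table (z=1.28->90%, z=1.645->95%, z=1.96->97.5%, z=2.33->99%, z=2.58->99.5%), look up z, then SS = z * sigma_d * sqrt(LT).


From the table, SL = 90% corresponds to z = 1.28
sqrt(LT) = sqrt(16.1001) = 4.0125
SS = 1.28 * 32.6510 * 4.0125 = 167.6952

167.6952 units


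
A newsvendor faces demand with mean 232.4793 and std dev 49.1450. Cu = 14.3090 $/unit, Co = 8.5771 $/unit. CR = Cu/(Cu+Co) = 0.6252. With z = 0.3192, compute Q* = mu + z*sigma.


CR = Cu/(Cu+Co) = 14.3090/(14.3090+8.5771) = 0.6252
z = 0.3192
Q* = 232.4793 + 0.3192 * 49.1450 = 248.1664

248.1664 units


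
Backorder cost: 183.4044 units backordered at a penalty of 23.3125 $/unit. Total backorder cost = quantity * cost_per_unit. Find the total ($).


Total = 183.4044 * 23.3125 = 4275.6151

4275.6151 $


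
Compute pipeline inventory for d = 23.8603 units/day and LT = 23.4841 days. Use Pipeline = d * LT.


Pipeline = 23.8603 * 23.4841 = 560.3377

560.3377 units


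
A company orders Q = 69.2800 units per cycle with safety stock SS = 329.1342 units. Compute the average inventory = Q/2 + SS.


Q/2 = 34.6400
Avg = 34.6400 + 329.1342 = 363.7742

363.7742 units


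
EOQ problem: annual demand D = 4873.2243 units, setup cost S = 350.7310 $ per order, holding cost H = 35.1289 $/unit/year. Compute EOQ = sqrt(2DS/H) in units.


2*D*S = 2 * 4873.2243 * 350.7310 = 3418381.6639
2*D*S/H = 97309.6699
EOQ = sqrt(97309.6699) = 311.9450

311.9450 units


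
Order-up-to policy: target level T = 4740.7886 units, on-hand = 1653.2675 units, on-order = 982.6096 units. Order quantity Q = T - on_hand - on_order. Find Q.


Inventory position = OH + OO = 1653.2675 + 982.6096 = 2635.8771
Q = 4740.7886 - 2635.8771 = 2104.9115

2104.9115 units


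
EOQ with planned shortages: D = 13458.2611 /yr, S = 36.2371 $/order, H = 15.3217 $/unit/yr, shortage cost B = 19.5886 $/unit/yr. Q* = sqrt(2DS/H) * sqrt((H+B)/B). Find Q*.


sqrt(2DS/H) = 252.3090
sqrt((H+B)/B) = 1.3350
Q* = 252.3090 * 1.3350 = 336.8277

336.8277 units


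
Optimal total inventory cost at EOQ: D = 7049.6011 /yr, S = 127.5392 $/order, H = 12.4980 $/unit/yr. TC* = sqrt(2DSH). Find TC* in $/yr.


2*D*S*H = 22473915.7134
TC* = sqrt(22473915.7134) = 4740.6662

4740.6662 $/yr


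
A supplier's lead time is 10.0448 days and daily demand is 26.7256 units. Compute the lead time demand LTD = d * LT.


LTD = 26.7256 * 10.0448 = 268.4533

268.4533 units


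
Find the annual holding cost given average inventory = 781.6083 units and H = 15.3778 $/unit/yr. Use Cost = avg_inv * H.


Cost = 781.6083 * 15.3778 = 12019.4161

12019.4161 $/yr


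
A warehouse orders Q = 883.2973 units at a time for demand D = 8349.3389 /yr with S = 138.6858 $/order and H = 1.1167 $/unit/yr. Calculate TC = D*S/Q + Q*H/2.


Ordering cost = D*S/Q = 1310.9230
Holding cost = Q*H/2 = 493.1890
TC = 1310.9230 + 493.1890 = 1804.1120

1804.1120 $/yr


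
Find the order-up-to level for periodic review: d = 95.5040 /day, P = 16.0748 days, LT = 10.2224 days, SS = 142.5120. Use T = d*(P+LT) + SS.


P + LT = 26.2972
d*(P+LT) = 95.5040 * 26.2972 = 2511.4878
T = 2511.4878 + 142.5120 = 2653.9998

2653.9998 units


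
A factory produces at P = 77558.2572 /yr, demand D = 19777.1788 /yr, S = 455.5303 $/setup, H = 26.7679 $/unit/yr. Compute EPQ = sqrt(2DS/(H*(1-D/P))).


1 - D/P = 1 - 0.2550 = 0.7450
H*(1-D/P) = 19.9421
2DS = 18018208.3838
EPQ = sqrt(903524.0199) = 950.5388

950.5388 units


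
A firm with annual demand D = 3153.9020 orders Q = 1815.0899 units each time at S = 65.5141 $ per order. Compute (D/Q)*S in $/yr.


Number of orders = D/Q = 1.7376
Cost = 1.7376 * 65.5141 = 113.8374

113.8374 $/yr


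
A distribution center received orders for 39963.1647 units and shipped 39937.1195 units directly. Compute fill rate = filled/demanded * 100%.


FR = 39937.1195 / 39963.1647 * 100 = 99.9348

99.9348%


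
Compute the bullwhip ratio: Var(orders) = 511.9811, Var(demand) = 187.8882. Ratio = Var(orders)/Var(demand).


BW = 511.9811 / 187.8882 = 2.7249

2.7249


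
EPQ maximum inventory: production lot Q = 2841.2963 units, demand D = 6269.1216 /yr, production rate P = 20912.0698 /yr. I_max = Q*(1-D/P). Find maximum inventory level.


D/P = 0.2998
1 - D/P = 0.7002
I_max = 2841.2963 * 0.7002 = 1989.5187

1989.5187 units


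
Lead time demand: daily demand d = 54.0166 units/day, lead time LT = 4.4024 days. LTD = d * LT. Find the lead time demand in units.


LTD = 54.0166 * 4.4024 = 237.8027

237.8027 units


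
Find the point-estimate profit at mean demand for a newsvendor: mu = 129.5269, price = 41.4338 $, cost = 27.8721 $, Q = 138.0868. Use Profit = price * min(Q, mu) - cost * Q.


Sales at mu = min(138.0868, 129.5269) = 129.5269
Revenue = 41.4338 * 129.5269 = 5366.7917
Total cost = 27.8721 * 138.0868 = 3848.7691
Profit = 5366.7917 - 3848.7691 = 1518.0226

1518.0226 $


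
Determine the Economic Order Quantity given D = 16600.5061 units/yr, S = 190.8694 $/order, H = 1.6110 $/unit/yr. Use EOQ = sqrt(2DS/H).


2*D*S = 2 * 16600.5061 * 190.8694 = 6337057.2780
2*D*S/H = 3933617.1806
EOQ = sqrt(3933617.1806) = 1983.3349

1983.3349 units


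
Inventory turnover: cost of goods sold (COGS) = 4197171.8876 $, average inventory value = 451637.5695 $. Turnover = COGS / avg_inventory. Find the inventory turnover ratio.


Turnover = 4197171.8876 / 451637.5695 = 9.2932

9.2932


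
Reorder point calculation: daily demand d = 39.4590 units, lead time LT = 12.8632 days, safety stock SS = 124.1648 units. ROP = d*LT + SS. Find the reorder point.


d*LT = 39.4590 * 12.8632 = 507.5690
ROP = 507.5690 + 124.1648 = 631.7338

631.7338 units


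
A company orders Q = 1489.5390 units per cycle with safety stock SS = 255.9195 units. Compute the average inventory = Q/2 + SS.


Q/2 = 744.7695
Avg = 744.7695 + 255.9195 = 1000.6890

1000.6890 units


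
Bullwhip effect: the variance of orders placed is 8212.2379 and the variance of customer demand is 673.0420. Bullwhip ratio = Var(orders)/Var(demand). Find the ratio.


BW = 8212.2379 / 673.0420 = 12.2017

12.2017


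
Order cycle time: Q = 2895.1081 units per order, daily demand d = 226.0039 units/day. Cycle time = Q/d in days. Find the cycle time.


Cycle = 2895.1081 / 226.0039 = 12.8100

12.8100 days


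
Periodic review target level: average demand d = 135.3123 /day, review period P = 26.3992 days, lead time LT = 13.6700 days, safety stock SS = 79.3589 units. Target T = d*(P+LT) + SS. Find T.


P + LT = 40.0692
d*(P+LT) = 135.3123 * 40.0692 = 5421.8556
T = 5421.8556 + 79.3589 = 5501.2145

5501.2145 units


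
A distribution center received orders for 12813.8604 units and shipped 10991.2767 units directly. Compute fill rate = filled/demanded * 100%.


FR = 10991.2767 / 12813.8604 * 100 = 85.7765

85.7765%


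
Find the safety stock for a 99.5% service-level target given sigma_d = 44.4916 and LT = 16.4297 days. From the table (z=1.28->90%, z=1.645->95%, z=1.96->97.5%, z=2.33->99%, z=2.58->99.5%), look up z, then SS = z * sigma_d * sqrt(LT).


From the table, SL = 99.5% corresponds to z = 2.58
sqrt(LT) = sqrt(16.4297) = 4.0534
SS = 2.58 * 44.4916 * 4.0534 = 465.2780

465.2780 units


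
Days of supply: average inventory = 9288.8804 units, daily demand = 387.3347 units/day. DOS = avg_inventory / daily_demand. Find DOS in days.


DOS = 9288.8804 / 387.3347 = 23.9815

23.9815 days


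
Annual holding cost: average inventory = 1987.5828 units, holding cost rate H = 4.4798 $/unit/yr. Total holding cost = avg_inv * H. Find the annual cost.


Cost = 1987.5828 * 4.4798 = 8903.9734

8903.9734 $/yr


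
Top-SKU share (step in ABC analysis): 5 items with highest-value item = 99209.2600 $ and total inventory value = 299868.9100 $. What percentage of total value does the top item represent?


Top item = 99209.2600
Total = 299868.9100
Percentage = 99209.2600 / 299868.9100 * 100 = 33.0842

33.0842%


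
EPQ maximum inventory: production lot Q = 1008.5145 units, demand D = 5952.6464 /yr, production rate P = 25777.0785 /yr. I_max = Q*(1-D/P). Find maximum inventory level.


D/P = 0.2309
1 - D/P = 0.7691
I_max = 1008.5145 * 0.7691 = 775.6204

775.6204 units


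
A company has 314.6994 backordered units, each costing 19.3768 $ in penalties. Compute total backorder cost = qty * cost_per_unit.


Total = 314.6994 * 19.3768 = 6097.8673

6097.8673 $


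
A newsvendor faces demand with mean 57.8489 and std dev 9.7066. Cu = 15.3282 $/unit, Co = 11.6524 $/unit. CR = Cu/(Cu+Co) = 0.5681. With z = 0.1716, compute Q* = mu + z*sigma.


CR = Cu/(Cu+Co) = 15.3282/(15.3282+11.6524) = 0.5681
z = 0.1716
Q* = 57.8489 + 0.1716 * 9.7066 = 59.5146

59.5146 units


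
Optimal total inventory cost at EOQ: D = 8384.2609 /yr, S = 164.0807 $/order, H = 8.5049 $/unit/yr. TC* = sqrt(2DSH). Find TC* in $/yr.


2*D*S*H = 23400303.5716
TC* = sqrt(23400303.5716) = 4837.3860

4837.3860 $/yr


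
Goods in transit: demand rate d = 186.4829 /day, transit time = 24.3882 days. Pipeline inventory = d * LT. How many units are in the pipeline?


Pipeline = 186.4829 * 24.3882 = 4547.9823

4547.9823 units


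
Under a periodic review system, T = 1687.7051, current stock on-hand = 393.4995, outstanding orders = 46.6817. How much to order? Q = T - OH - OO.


Inventory position = OH + OO = 393.4995 + 46.6817 = 440.1812
Q = 1687.7051 - 440.1812 = 1247.5239

1247.5239 units


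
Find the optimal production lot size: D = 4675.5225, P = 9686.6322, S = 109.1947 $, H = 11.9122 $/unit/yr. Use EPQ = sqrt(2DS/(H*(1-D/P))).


1 - D/P = 1 - 0.4827 = 0.5173
H*(1-D/P) = 6.1624
2DS = 1021084.5535
EPQ = sqrt(165694.7049) = 407.0561

407.0561 units


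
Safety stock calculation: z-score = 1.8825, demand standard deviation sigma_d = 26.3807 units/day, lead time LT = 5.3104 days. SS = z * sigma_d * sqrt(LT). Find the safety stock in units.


sqrt(LT) = sqrt(5.3104) = 2.3044
SS = 1.8825 * 26.3807 * 2.3044 = 114.4419

114.4419 units


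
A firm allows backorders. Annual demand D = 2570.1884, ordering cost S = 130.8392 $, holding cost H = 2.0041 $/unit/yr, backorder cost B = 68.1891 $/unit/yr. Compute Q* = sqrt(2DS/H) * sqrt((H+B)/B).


sqrt(2DS/H) = 579.3043
sqrt((H+B)/B) = 1.0146
Q* = 579.3043 * 1.0146 = 587.7556

587.7556 units


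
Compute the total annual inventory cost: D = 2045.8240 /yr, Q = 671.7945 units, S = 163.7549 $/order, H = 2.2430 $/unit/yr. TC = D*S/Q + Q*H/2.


Ordering cost = D*S/Q = 498.6848
Holding cost = Q*H/2 = 753.4175
TC = 498.6848 + 753.4175 = 1252.1023

1252.1023 $/yr


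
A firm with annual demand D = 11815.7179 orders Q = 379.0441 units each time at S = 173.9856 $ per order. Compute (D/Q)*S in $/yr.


Number of orders = D/Q = 31.1724
Cost = 31.1724 * 173.9856 = 5423.5504

5423.5504 $/yr


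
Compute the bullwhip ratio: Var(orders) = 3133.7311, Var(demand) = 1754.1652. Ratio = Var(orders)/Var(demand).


BW = 3133.7311 / 1754.1652 = 1.7865

1.7865


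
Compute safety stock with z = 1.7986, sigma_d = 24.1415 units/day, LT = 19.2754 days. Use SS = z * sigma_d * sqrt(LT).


sqrt(LT) = sqrt(19.2754) = 4.3904
SS = 1.7986 * 24.1415 * 4.3904 = 190.6341

190.6341 units


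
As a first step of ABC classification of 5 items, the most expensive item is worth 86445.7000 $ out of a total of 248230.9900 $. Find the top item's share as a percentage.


Top item = 86445.7000
Total = 248230.9900
Percentage = 86445.7000 / 248230.9900 * 100 = 34.8247

34.8247%


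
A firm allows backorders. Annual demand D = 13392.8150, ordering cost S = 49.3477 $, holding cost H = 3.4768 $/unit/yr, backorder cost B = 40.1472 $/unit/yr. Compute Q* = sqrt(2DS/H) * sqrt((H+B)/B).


sqrt(2DS/H) = 616.5872
sqrt((H+B)/B) = 1.0424
Q* = 616.5872 * 1.0424 = 642.7316

642.7316 units


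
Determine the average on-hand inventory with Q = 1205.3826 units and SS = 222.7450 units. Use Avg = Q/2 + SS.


Q/2 = 602.6913
Avg = 602.6913 + 222.7450 = 825.4363

825.4363 units


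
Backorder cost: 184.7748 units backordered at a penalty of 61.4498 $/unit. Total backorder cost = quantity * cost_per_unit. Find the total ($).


Total = 184.7748 * 61.4498 = 11354.3745

11354.3745 $


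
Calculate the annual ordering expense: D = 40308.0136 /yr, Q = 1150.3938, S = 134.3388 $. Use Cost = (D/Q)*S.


Number of orders = D/Q = 35.0384
Cost = 35.0384 * 134.3388 = 4707.0231

4707.0231 $/yr


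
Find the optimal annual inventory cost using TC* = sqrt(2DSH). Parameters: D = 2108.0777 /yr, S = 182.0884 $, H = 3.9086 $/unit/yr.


2*D*S*H = 3000682.9964
TC* = sqrt(3000682.9964) = 1732.2480

1732.2480 $/yr


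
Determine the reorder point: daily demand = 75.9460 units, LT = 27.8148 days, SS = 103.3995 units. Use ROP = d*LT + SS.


d*LT = 75.9460 * 27.8148 = 2112.4228
ROP = 2112.4228 + 103.3995 = 2215.8223

2215.8223 units


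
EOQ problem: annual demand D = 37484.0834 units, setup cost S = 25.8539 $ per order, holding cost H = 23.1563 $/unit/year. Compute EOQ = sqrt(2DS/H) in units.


2*D*S = 2 * 37484.0834 * 25.8539 = 1938219.4876
2*D*S/H = 83701.6055
EOQ = sqrt(83701.6055) = 289.3123

289.3123 units


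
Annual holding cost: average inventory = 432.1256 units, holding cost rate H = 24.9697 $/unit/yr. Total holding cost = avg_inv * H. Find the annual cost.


Cost = 432.1256 * 24.9697 = 10790.0466

10790.0466 $/yr


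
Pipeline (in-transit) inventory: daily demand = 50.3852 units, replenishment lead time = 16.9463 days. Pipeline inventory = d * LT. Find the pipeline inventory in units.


Pipeline = 50.3852 * 16.9463 = 853.8427

853.8427 units


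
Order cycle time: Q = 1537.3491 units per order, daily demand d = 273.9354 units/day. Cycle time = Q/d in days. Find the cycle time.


Cycle = 1537.3491 / 273.9354 = 5.6121

5.6121 days


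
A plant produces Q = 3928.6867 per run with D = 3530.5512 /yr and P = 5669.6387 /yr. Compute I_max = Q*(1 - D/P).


D/P = 0.6227
1 - D/P = 0.3773
I_max = 3928.6867 * 0.3773 = 1482.2469

1482.2469 units


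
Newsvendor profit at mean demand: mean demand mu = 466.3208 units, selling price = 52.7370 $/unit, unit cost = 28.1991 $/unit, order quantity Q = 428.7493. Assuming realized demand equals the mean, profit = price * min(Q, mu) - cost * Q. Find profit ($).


Sales at mu = min(428.7493, 466.3208) = 428.7493
Revenue = 52.7370 * 428.7493 = 22610.9518
Total cost = 28.1991 * 428.7493 = 12090.3444
Profit = 22610.9518 - 12090.3444 = 10520.6074

10520.6074 $


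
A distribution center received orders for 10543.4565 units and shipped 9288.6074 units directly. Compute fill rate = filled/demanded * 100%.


FR = 9288.6074 / 10543.4565 * 100 = 88.0983

88.0983%


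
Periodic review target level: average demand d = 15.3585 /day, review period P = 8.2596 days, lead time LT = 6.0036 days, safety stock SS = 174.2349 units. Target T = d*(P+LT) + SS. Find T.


P + LT = 14.2632
d*(P+LT) = 15.3585 * 14.2632 = 219.0614
T = 219.0614 + 174.2349 = 393.2963

393.2963 units


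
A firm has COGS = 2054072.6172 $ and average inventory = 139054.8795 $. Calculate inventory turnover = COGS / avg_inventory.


Turnover = 2054072.6172 / 139054.8795 = 14.7717

14.7717


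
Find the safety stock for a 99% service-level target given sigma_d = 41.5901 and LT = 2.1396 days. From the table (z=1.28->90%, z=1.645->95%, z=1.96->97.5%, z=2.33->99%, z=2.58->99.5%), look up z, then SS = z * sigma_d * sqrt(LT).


From the table, SL = 99% corresponds to z = 2.33
sqrt(LT) = sqrt(2.1396) = 1.4627
SS = 2.33 * 41.5901 * 1.4627 = 141.7464

141.7464 units


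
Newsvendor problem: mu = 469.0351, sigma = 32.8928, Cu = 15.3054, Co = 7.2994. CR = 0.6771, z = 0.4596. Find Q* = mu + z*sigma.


CR = Cu/(Cu+Co) = 15.3054/(15.3054+7.2994) = 0.6771
z = 0.4596
Q* = 469.0351 + 0.4596 * 32.8928 = 484.1526

484.1526 units


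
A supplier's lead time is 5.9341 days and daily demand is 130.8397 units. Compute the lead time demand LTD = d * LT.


LTD = 130.8397 * 5.9341 = 776.4159

776.4159 units


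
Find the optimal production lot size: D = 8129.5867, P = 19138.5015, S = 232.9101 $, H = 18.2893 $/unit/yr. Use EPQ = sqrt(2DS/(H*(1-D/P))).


1 - D/P = 1 - 0.4248 = 0.5752
H*(1-D/P) = 10.5204
2DS = 3786925.7025
EPQ = sqrt(359959.0697) = 599.9659

599.9659 units


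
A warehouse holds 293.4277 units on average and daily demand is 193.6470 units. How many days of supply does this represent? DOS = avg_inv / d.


DOS = 293.4277 / 193.6470 = 1.5153

1.5153 days


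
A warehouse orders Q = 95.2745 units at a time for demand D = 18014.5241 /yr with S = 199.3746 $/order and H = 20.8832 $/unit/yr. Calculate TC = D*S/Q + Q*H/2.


Ordering cost = D*S/Q = 37697.7947
Holding cost = Q*H/2 = 994.8182
TC = 37697.7947 + 994.8182 = 38692.6129

38692.6129 $/yr


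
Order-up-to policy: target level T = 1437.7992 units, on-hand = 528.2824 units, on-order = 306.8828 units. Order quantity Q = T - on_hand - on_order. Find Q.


Inventory position = OH + OO = 528.2824 + 306.8828 = 835.1652
Q = 1437.7992 - 835.1652 = 602.6340

602.6340 units


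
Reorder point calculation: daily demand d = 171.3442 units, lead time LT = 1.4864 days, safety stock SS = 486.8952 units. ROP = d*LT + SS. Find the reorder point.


d*LT = 171.3442 * 1.4864 = 254.6860
ROP = 254.6860 + 486.8952 = 741.5812

741.5812 units


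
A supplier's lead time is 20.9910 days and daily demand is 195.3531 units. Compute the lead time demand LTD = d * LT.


LTD = 195.3531 * 20.9910 = 4100.6569

4100.6569 units


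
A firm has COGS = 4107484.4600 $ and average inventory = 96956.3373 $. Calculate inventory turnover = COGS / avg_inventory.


Turnover = 4107484.4600 / 96956.3373 = 42.3643

42.3643


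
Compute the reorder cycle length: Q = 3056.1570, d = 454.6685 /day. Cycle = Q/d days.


Cycle = 3056.1570 / 454.6685 = 6.7217

6.7217 days


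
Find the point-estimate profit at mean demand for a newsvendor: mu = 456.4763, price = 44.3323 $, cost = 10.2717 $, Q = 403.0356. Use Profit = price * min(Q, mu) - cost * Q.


Sales at mu = min(403.0356, 456.4763) = 403.0356
Revenue = 44.3323 * 403.0356 = 17867.4951
Total cost = 10.2717 * 403.0356 = 4139.8608
Profit = 17867.4951 - 4139.8608 = 13727.6344

13727.6344 $


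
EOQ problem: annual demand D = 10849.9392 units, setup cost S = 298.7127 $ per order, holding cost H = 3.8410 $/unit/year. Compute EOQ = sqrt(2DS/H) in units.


2*D*S = 2 * 10849.9392 * 298.7127 = 6482029.2665
2*D*S/H = 1687588.9785
EOQ = sqrt(1687588.9785) = 1299.0724

1299.0724 units


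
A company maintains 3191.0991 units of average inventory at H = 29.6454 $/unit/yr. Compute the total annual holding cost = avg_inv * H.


Cost = 3191.0991 * 29.6454 = 94601.4093

94601.4093 $/yr


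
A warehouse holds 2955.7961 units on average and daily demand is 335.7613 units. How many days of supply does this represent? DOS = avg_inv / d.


DOS = 2955.7961 / 335.7613 = 8.8033

8.8033 days


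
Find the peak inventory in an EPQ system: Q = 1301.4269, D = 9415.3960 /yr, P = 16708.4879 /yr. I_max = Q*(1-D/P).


D/P = 0.5635
1 - D/P = 0.4365
I_max = 1301.4269 * 0.4365 = 568.0601

568.0601 units


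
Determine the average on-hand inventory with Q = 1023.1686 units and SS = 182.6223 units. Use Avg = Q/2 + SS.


Q/2 = 511.5843
Avg = 511.5843 + 182.6223 = 694.2066

694.2066 units


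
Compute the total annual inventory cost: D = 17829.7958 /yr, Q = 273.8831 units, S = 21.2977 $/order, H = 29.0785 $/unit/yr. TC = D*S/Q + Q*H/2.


Ordering cost = D*S/Q = 1386.4807
Holding cost = Q*H/2 = 3982.0549
TC = 1386.4807 + 3982.0549 = 5368.5356

5368.5356 $/yr


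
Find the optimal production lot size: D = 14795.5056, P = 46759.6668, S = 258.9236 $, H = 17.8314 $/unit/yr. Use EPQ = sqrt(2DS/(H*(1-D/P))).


1 - D/P = 1 - 0.3164 = 0.6836
H*(1-D/P) = 12.1893
2DS = 7661811.1475
EPQ = sqrt(628570.6467) = 792.8245

792.8245 units


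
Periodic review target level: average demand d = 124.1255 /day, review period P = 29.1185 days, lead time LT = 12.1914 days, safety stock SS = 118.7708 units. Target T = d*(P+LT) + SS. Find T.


P + LT = 41.3099
d*(P+LT) = 124.1255 * 41.3099 = 5127.6120
T = 5127.6120 + 118.7708 = 5246.3828

5246.3828 units


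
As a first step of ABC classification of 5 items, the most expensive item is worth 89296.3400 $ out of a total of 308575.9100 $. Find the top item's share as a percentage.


Top item = 89296.3400
Total = 308575.9100
Percentage = 89296.3400 / 308575.9100 * 100 = 28.9382

28.9382%


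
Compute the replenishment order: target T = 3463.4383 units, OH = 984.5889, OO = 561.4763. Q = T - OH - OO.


Inventory position = OH + OO = 984.5889 + 561.4763 = 1546.0652
Q = 3463.4383 - 1546.0652 = 1917.3731

1917.3731 units


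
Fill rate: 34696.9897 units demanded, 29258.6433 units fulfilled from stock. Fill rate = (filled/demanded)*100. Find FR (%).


FR = 29258.6433 / 34696.9897 * 100 = 84.3262

84.3262%


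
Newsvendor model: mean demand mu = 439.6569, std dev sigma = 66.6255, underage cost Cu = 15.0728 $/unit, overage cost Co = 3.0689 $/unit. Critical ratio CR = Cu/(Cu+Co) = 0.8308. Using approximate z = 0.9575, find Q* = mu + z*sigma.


CR = Cu/(Cu+Co) = 15.0728/(15.0728+3.0689) = 0.8308
z = 0.9575
Q* = 439.6569 + 0.9575 * 66.6255 = 503.4508

503.4508 units


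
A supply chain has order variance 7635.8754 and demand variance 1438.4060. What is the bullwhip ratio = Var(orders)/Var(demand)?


BW = 7635.8754 / 1438.4060 = 5.3086

5.3086


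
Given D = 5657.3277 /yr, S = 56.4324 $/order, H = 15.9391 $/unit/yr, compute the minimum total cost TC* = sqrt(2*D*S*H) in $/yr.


2*D*S*H = 10177325.0989
TC* = sqrt(10177325.0989) = 3190.1920

3190.1920 $/yr


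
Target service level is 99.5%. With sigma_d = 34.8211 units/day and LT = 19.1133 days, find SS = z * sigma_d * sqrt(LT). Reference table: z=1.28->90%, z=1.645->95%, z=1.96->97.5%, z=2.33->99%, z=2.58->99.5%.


From the table, SL = 99.5% corresponds to z = 2.58
sqrt(LT) = sqrt(19.1133) = 4.3719
SS = 2.58 * 34.8211 * 4.3719 = 392.7625

392.7625 units


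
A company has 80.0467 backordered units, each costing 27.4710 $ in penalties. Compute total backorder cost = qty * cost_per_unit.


Total = 80.0467 * 27.4710 = 2198.9629

2198.9629 $


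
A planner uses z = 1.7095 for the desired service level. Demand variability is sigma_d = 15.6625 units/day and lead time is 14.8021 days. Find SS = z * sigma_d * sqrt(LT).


sqrt(LT) = sqrt(14.8021) = 3.8473
SS = 1.7095 * 15.6625 * 3.8473 = 103.0130

103.0130 units


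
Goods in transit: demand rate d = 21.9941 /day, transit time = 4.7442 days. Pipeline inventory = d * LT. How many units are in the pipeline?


Pipeline = 21.9941 * 4.7442 = 104.3444

104.3444 units


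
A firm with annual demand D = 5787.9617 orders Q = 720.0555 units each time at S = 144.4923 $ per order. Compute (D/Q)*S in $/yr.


Number of orders = D/Q = 8.0382
Cost = 8.0382 * 144.4923 = 1161.4603

1161.4603 $/yr


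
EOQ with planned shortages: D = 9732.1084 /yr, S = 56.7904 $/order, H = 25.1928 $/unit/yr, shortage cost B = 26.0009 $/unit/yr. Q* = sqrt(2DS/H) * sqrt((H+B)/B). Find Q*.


sqrt(2DS/H) = 209.4680
sqrt((H+B)/B) = 1.4032
Q* = 209.4680 * 1.4032 = 293.9218

293.9218 units


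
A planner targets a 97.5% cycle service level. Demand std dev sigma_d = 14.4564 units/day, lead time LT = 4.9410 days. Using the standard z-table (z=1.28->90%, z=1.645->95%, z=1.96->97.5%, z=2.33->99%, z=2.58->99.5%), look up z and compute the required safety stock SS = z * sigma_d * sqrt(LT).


From the table, SL = 97.5% corresponds to z = 1.96
sqrt(LT) = sqrt(4.9410) = 2.2228
SS = 1.96 * 14.4564 * 2.2228 = 62.9830

62.9830 units


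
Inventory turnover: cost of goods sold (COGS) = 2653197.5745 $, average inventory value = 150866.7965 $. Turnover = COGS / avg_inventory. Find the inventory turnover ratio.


Turnover = 2653197.5745 / 150866.7965 = 17.5864

17.5864


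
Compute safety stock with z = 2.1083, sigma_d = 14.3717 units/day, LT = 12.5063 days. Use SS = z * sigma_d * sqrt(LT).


sqrt(LT) = sqrt(12.5063) = 3.5364
SS = 2.1083 * 14.3717 * 3.5364 = 107.1532

107.1532 units


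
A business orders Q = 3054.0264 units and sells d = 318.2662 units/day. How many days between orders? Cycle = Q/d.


Cycle = 3054.0264 / 318.2662 = 9.5958

9.5958 days


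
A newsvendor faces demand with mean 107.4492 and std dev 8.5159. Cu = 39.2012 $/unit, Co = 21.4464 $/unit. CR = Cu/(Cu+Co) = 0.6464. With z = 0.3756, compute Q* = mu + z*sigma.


CR = Cu/(Cu+Co) = 39.2012/(39.2012+21.4464) = 0.6464
z = 0.3756
Q* = 107.4492 + 0.3756 * 8.5159 = 110.6478

110.6478 units


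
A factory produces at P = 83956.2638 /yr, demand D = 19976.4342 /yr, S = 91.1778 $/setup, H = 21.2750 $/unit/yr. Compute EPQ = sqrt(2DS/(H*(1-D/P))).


1 - D/P = 1 - 0.2379 = 0.7621
H*(1-D/P) = 16.2129
2DS = 3642814.6444
EPQ = sqrt(224686.7847) = 474.0114

474.0114 units


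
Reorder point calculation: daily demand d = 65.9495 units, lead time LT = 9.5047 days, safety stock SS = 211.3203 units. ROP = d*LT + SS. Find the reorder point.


d*LT = 65.9495 * 9.5047 = 626.8302
ROP = 626.8302 + 211.3203 = 838.1505

838.1505 units


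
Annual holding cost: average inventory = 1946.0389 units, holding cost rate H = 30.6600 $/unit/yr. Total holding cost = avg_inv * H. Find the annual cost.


Cost = 1946.0389 * 30.6600 = 59665.5527

59665.5527 $/yr


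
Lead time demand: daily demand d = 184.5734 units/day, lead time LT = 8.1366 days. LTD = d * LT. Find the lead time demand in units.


LTD = 184.5734 * 8.1366 = 1501.7999

1501.7999 units


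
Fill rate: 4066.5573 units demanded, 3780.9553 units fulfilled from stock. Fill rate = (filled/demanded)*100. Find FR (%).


FR = 3780.9553 / 4066.5573 * 100 = 92.9768

92.9768%


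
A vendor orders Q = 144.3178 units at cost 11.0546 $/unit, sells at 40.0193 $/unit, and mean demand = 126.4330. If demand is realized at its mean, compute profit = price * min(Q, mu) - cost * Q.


Sales at mu = min(144.3178, 126.4330) = 126.4330
Revenue = 40.0193 * 126.4330 = 5059.7602
Total cost = 11.0546 * 144.3178 = 1595.3756
Profit = 5059.7602 - 1595.3756 = 3464.3846

3464.3846 $


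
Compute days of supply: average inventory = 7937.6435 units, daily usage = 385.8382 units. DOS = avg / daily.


DOS = 7937.6435 / 385.8382 = 20.5725

20.5725 days


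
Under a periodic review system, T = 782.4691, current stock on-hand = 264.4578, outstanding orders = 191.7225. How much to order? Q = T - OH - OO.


Inventory position = OH + OO = 264.4578 + 191.7225 = 456.1803
Q = 782.4691 - 456.1803 = 326.2888

326.2888 units


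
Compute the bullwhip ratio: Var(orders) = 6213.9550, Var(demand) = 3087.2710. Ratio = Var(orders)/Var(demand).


BW = 6213.9550 / 3087.2710 = 2.0128

2.0128


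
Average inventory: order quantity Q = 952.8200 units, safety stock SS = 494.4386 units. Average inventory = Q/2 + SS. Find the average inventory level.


Q/2 = 476.4100
Avg = 476.4100 + 494.4386 = 970.8486

970.8486 units


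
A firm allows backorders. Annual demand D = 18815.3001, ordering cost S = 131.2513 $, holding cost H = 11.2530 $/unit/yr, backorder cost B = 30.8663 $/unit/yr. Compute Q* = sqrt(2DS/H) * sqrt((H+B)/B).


sqrt(2DS/H) = 662.5036
sqrt((H+B)/B) = 1.1681
Q* = 662.5036 * 1.1681 = 773.9030

773.9030 units


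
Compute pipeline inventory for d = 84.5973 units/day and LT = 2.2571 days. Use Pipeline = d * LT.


Pipeline = 84.5973 * 2.2571 = 190.9446

190.9446 units


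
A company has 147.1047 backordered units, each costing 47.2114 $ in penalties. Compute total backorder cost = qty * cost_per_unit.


Total = 147.1047 * 47.2114 = 6945.0188

6945.0188 $


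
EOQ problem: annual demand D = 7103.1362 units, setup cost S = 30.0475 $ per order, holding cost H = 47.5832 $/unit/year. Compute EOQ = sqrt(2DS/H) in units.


2*D*S = 2 * 7103.1362 * 30.0475 = 426862.9699
2*D*S/H = 8970.8756
EOQ = sqrt(8970.8756) = 94.7147

94.7147 units


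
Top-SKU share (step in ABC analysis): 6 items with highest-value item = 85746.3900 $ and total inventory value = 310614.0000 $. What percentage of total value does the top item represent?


Top item = 85746.3900
Total = 310614.0000
Percentage = 85746.3900 / 310614.0000 * 100 = 27.6054

27.6054%


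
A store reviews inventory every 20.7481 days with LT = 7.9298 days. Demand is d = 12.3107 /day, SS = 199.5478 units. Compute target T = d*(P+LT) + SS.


P + LT = 28.6779
d*(P+LT) = 12.3107 * 28.6779 = 353.0450
T = 353.0450 + 199.5478 = 552.5928

552.5928 units


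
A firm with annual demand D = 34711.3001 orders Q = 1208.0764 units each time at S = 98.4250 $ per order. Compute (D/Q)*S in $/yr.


Number of orders = D/Q = 28.7327
Cost = 28.7327 * 98.4250 = 2828.0163

2828.0163 $/yr


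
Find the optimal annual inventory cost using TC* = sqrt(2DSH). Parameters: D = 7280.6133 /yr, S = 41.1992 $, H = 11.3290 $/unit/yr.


2*D*S*H = 6796390.4381
TC* = sqrt(6796390.4381) = 2606.9888

2606.9888 $/yr
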